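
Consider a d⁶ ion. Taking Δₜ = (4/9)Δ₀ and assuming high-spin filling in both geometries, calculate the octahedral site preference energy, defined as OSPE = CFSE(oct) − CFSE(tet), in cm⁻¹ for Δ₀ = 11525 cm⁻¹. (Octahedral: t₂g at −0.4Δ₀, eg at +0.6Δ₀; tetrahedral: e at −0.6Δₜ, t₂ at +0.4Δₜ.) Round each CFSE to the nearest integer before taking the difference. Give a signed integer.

In an octahedral site d⁶ (HS) is t2g^4 e_g^2, giving CFSE(oct) = -0.4Δ₀ = -4610 cm⁻¹.
Tetrahedral e^3 t2^3 gives -0.6Δₜ = -0.6 × (4/9) × 11525 = -3073 cm⁻¹.
OSPE = CFSE(oct) − CFSE(tet) = -4610 − (-3073) = -1537 cm⁻¹.

-1537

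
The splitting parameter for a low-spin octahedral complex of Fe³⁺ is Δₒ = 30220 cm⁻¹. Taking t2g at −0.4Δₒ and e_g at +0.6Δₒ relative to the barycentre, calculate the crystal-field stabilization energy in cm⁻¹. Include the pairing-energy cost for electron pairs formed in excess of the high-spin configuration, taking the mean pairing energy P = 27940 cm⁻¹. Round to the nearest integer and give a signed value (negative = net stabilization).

-4560

Fe is in group 8, so Fe³⁺ is d⁵ (8 − 3 = 5).
Electron filling gives t2g^5 e_g^0.
CFSE(orbital) = 5×(-0.4Δₒ) + 0×(0.6Δₒ) = -2.0Δₒ; with Δₒ = 30220 cm⁻¹ that is -60440 cm⁻¹.
High-spin d⁵ would be t2g^3 e_g^2 with 0 pairs; low-spin has 2, so 2 excess pairs cost +2P = +55880 cm⁻¹.
Overall CFSE = -60440 + 55880 = -4560 cm⁻¹.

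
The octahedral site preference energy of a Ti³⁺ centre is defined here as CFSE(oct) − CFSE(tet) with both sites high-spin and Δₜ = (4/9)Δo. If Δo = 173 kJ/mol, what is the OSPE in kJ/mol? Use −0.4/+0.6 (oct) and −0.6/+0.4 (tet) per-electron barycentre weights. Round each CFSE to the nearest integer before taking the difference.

-23

Ti³⁺: group 4, so d-count = 4 − 3 = 1.
In an octahedral site d¹ (HS) is t2g^1 e_g^0, giving CFSE(oct) = -0.4Δo = -69 kJ/mol.
Tetrahedral: e^1 t2^0, CFSE = 1(−0.6) + 0(+0.4) = -0.6Δₜ = -0.6 × (4/9) × 173 = -46 kJ/mol.
OSPE = -69 − (-46) = -23 kJ/mol.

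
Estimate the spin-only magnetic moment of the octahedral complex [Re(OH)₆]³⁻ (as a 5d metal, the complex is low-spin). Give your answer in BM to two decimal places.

Each OH⁻ contributes -1; 6 × (-1) = -6. With overall charge -3, Re is in the +3 oxidation state.
Group 7 minus oxidation state +3 gives a d⁴ configuration for Re³⁺.
Configuration: t₂g⁴ eg⁰ → 2 unpaired electrons.
μ(spin-only) = √[2(2+2)] = √8 ≈ 2.83 BM.

2.83 BM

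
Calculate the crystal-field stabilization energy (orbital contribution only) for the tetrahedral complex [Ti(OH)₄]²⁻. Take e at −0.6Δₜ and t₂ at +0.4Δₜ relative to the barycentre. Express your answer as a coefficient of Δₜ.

Each OH⁻ contributes -1; 4 × (-1) = -4. With overall charge -2, Ti is in the +2 oxidation state.
Ti is in group 4, so Ti²⁺ is d² (4 − 2 = 2).
With tetrahedral geometry the complex is necessarily high-spin.
Configuration: e² t₂⁰.
CFSE = 2(-0.6Δₜ) + 0(0.4Δₜ) = -1.2Δₜ + 0.0Δₜ = -1.2Δₜ.

-1.2 Δₜ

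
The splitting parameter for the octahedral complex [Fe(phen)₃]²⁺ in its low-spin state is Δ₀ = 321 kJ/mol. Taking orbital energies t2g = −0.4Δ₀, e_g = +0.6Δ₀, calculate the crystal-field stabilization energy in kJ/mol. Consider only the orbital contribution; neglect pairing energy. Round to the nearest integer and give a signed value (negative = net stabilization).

phen is neutral, so the +2 overall charge sits on Fe: oxidation state +2.
Group 8 minus oxidation state +2 gives a d⁶ configuration for Fe²⁺.
Configuration: t2g^6 e_g^0.
CFSE(orbital) = 6×(-0.4Δ₀) + 0×(0.6Δ₀) = -2.4Δ₀; with Δ₀ = 321 kJ/mol that is -770 kJ/mol.

-770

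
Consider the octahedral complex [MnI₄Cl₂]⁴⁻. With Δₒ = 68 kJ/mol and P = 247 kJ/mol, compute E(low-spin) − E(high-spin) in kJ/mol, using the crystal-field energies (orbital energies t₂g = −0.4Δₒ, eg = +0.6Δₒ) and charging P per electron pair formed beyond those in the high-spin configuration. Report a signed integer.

Ligand charges: 4×(-1) from I⁻ and 2×(-1) from Cl⁻ sum to -6; with overall charge -4, Mn is +2.
Mn is in group 7, so Mn²⁺ is d⁵ (7 − 2 = 5).
High-spin: t₂g³ eg², CFSE = 0.0Δₒ = 0 kJ/mol.
For low-spin the configuration is t₂g⁵ eg⁰: orbital energy -2.0 × 68 = -136 kJ/mol, and 2 additional pairs relative to high-spin add 494 kJ/mol, giving 358 kJ/mol.
Thus E(LS) − E(HS) = 358 kJ/mol.

358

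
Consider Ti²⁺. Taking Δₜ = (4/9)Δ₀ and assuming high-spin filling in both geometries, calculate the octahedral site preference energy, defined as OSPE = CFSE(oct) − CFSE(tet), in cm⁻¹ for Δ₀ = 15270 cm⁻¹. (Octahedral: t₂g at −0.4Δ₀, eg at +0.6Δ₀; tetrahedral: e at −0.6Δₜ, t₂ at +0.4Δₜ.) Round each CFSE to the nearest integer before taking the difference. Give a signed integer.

-4072

Ti is in group 4, so Ti²⁺ is d² (4 − 2 = 2).
Octahedral high-spin t2g^2 e_g^0: CFSE = -0.8 × 15270 = -12216 cm⁻¹.
In a tetrahedral site the filling is e^2 t2^0: CFSE(tet) = -1.2Δₜ = -1.2 × (4/9)(15270) = -8144 cm⁻¹.
Subtracting, OSPE = -12216 − (-8144) = -4072 cm⁻¹.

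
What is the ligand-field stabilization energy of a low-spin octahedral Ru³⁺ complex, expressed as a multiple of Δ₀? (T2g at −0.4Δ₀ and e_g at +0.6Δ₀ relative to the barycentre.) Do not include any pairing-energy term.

-2.0 Δ₀

Ru is in group 8, so Ru³⁺ is d⁵ (8 − 3 = 5).
Configuration: t2g^5 e_g^0.
CFSE = 5(-0.4Δ₀) + 0(0.6Δ₀) = -2.0Δ₀ + 0.0Δ₀ = -2.0Δ₀.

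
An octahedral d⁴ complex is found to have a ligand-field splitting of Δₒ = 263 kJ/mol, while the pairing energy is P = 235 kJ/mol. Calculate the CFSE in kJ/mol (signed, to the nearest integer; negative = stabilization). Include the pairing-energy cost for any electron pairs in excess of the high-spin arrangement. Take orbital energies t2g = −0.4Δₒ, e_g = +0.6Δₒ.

-186

Here Δₒ > P (263 > 235), so the low-spin state is favoured.
Filling d⁴ accordingly: t2g^4 e_g^0.
Orbital CFSE = -1.6Δₒ = -1.6 × 263 = -421 kJ/mol.
Excess pairs vs high-spin: 1 − 0 = 1; pairing cost = +235 kJ/mol.
Net CFSE = -421 + 235 = -186 kJ/mol.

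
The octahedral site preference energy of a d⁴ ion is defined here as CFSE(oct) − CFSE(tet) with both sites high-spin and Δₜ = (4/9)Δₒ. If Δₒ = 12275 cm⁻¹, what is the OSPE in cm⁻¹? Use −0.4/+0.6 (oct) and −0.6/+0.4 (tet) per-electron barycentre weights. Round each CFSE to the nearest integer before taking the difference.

Octahedral (high-spin): t₂g³ eg¹, CFSE = 3(−0.4) + 1(+0.6) = -0.6Δₒ = -0.6 × 12275 = -7365 cm⁻¹.
In a tetrahedral site the filling is e² t₂²: CFSE(tet) = -0.4Δₜ = -0.4 × (4/9)(12275) = -2182 cm⁻¹.
Subtracting, OSPE = -7365 − (-2182) = -5183 cm⁻¹.

-5183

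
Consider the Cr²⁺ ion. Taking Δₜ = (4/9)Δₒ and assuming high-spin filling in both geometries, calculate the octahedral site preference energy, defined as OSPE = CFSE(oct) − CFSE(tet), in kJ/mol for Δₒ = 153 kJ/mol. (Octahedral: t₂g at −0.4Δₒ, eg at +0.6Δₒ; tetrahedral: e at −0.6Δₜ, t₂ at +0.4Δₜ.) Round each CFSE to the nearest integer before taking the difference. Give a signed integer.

-65

Cr is in group 6, so Cr²⁺ is d⁴ (6 − 2 = 4).
Octahedral high-spin t₂g³ eg¹: CFSE = -0.6 × 153 = -92 kJ/mol.
Tetrahedral e² t₂² gives -0.4Δₜ = -0.4 × (4/9) × 153 = -27 kJ/mol.
OSPE = CFSE(oct) − CFSE(tet) = -92 − (-27) = -65 kJ/mol.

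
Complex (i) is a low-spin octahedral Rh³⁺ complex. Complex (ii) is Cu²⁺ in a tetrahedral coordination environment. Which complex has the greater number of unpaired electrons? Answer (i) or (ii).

(ii)

(i): Group 9 minus oxidation state +3 gives a d⁶ configuration for Rh³⁺; t2g^6 e_g^0 → 0 unpaired.
(ii): Group 11 minus oxidation state +2 gives a d⁹ configuration for Cu²⁺; Tetrahedral fields are weak (Δₜ ≈ 4/9 Δₒ), so electrons fill high-spin; e⁴ t₂⁵ → 1 unpaired.
So (ii) has more unpaired electrons.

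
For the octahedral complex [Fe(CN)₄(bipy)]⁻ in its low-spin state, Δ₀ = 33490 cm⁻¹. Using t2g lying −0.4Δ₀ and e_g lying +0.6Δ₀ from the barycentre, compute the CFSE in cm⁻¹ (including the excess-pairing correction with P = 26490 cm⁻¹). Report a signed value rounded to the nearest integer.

Ligand charges: 4×(-1) from CN⁻ and 1×(+0) from bipy sum to -4; with overall charge -1, Fe is +3.
Fe sits in group 8; removing 3 electrons leaves Fe³⁺ with 8 − 3 = 5 d electrons.
Electron filling gives t2g^5 e_g^0.
The orbital stabilization is -2.0Δ₀ = -2.0 × 33490 = -66980 cm⁻¹.
Pairing penalty: 2 pairs vs 0 in the high-spin reference → 2 extra × P = 52980 cm⁻¹.
Combining: -66980 + 52980 = -14000 cm⁻¹.

-14000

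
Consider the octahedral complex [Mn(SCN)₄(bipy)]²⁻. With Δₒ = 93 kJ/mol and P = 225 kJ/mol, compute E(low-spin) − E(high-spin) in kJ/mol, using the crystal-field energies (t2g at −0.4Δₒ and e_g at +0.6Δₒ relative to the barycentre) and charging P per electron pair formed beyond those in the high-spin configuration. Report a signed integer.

264

Ligand charges: 4×(-1) from SCN⁻ and 1×(+0) from bipy sum to -4; with overall charge -2, Mn is +2.
Mn is in group 7, so Mn²⁺ is d⁵ (7 − 2 = 5).
High-spin d⁵ fills as t2g^3 e_g^2 with CFSE 3(−0.4) + 2(+0.6) = 0.0Δₒ = 0 kJ/mol.
For low-spin the configuration is t2g^5 e_g^0: orbital energy -2.0 × 93 = -186 kJ/mol, and 2 additional pairs relative to high-spin add 450 kJ/mol, giving 264 kJ/mol.
E(LS) − E(HS) = 264 − (0) = 264 kJ/mol.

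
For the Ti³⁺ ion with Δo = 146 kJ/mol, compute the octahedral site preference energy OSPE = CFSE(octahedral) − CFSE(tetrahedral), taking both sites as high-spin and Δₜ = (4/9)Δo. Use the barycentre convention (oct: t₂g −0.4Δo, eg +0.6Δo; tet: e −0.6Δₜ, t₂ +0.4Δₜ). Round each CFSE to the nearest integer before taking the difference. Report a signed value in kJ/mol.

Ti is in group 4, so Ti³⁺ is d¹ (4 − 3 = 1).
Octahedral high-spin t2g^1 e_g^0: CFSE = -0.4 × 146 = -58 kJ/mol.
Tetrahedral e^1 t2^0 gives -0.6Δₜ = -0.6 × (4/9) × 146 = -39 kJ/mol.
Subtracting, OSPE = -58 − (-39) = -19 kJ/mol.

-19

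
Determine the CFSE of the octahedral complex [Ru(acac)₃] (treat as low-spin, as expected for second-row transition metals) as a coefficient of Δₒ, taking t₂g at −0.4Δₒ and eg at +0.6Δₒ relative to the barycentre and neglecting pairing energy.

Each acac⁻ contributes -1; 3 × (-1) = -3. With overall charge +0, Ru is in the +3 oxidation state.
Group 8 minus oxidation state +3 gives a d⁵ configuration for Ru³⁺.
Configuration: t₂g⁵ eg⁰.
CFSE = 5(-0.4Δₒ) + 0(0.6Δₒ) = -2.0Δₒ + 0.0Δₒ = -2.0Δₒ.

-2.0 Δₒ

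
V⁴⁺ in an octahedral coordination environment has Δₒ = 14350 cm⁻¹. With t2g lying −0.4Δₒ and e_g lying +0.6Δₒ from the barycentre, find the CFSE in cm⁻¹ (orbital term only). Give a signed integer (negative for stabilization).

Group 5 minus oxidation state +4 gives a d¹ configuration for V⁴⁺.
The d¹ electrons fill as t2g^1 e_g^0.
Orbital CFSE = 1(-0.4) + 0(0.6) = -0.4Δₒ = -0.4 × 14350 = -5740 cm⁻¹.

-5740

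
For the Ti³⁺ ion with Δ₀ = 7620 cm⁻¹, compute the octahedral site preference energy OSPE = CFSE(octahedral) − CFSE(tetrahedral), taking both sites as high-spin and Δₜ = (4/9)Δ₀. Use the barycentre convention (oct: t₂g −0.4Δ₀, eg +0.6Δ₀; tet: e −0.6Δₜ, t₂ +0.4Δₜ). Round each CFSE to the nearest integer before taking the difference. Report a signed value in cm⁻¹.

-1016

Group 4 minus oxidation state +3 gives a d¹ configuration for Ti³⁺.
In an octahedral site d¹ (HS) is t₂g¹ eg⁰, giving CFSE(oct) = -0.4Δ₀ = -3048 cm⁻¹.
Tetrahedral: e¹ t₂⁰, CFSE = 1(−0.6) + 0(+0.4) = -0.6Δₜ = -0.6 × (4/9) × 7620 = -2032 cm⁻¹.
OSPE = CFSE(oct) − CFSE(tet) = -3048 − (-2032) = -1016 cm⁻¹.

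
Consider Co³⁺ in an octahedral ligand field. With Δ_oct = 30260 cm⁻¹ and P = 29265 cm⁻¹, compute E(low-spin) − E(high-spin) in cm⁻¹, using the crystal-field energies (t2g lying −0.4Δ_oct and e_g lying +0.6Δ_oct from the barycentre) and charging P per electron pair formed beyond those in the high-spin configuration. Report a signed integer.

Co sits in group 9; removing 3 electrons leaves Co³⁺ with 9 − 3 = 6 d electrons.
High-spin: t2g^4 e_g^2, CFSE = -0.4Δ_oct = -12104 cm⁻¹.
Low-spin: t2g^6 e_g^0, orbital CFSE = -2.4Δ_oct = -72624 cm⁻¹; plus 2 excess pairs × P = +58530 cm⁻¹; total -14094 cm⁻¹.
E(LS) − E(HS) = -14094 − (-12104) = -1990 cm⁻¹.

-1990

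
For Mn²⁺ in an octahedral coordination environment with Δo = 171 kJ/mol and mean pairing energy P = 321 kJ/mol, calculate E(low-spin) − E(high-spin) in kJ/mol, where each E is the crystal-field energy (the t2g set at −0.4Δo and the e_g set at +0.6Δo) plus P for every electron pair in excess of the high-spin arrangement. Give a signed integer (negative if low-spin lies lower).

Group 7 minus oxidation state +2 gives a d⁵ configuration for Mn²⁺.
High-spin: t2g^3 e_g^2, CFSE = 0.0Δo = 0 kJ/mol.
Low-spin: t2g^5 e_g^0, orbital CFSE = -2.0Δo = -342 kJ/mol; plus 2 excess pairs × P = +642 kJ/mol; total 300 kJ/mol.
Thus E(LS) − E(HS) = 300 kJ/mol.

300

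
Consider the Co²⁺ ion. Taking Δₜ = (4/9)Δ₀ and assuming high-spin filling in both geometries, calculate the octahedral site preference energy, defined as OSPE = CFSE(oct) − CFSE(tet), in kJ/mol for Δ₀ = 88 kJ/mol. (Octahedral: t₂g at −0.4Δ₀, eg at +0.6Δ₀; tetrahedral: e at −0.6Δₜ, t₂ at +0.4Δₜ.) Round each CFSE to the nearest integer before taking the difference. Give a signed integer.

Group 9 minus oxidation state +2 gives a d⁷ configuration for Co²⁺.
Octahedral high-spin t₂g⁵ eg²: CFSE = -0.8 × 88 = -70 kJ/mol.
Tetrahedral e⁴ t₂³ gives -1.2Δₜ = -1.2 × (4/9) × 88 = -47 kJ/mol.
Subtracting, OSPE = -70 − (-47) = -23 kJ/mol.

-23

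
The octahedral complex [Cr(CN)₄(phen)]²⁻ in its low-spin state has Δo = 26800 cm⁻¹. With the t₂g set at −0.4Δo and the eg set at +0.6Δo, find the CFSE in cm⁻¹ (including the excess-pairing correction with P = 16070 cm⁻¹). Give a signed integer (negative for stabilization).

Ligand charges: 4×(-1) from CN⁻ and 1×(+0) from phen sum to -4; with overall charge -2, Cr is +2.
Group 6 minus oxidation state +2 gives a d⁴ configuration for Cr²⁺.
Electron filling gives t₂g⁴ eg⁰.
The orbital stabilization is -1.6Δo = -1.6 × 26800 = -42880 cm⁻¹.
Pairing penalty: 1 pair vs 0 in the high-spin reference → 1 extra × P = 16070 cm⁻¹.
Net CFSE = -42880 + 16070 = -26810 cm⁻¹.

-26810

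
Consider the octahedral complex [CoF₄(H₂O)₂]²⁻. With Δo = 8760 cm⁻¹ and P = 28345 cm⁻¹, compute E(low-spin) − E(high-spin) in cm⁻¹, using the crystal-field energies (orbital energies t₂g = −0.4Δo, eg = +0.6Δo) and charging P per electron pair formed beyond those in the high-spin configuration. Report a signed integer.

Ligand charges: 4×(-1) from F⁻ and 2×(+0) from H₂O sum to -4; with overall charge -2, Co is +2.
Co²⁺: group 9, so d-count = 9 − 2 = 7.
In the high-spin limit (t₂g⁵ eg²) the orbital term is -0.8Δo = -7008 cm⁻¹, with no excess pairing.
For low-spin the configuration is t₂g⁶ eg¹: orbital energy -1.8 × 8760 = -15768 cm⁻¹, and 1 additional pair relative to high-spin adds 28345 cm⁻¹, giving 12577 cm⁻¹.
E(LS) − E(HS) = 12577 − (-7008) = 19585 cm⁻¹.

19585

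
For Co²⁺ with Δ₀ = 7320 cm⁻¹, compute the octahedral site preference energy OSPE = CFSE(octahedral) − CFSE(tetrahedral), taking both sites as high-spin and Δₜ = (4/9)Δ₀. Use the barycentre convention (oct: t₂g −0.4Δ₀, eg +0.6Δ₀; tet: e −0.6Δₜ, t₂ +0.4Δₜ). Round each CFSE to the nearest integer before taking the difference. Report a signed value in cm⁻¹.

Co sits in group 9; removing 2 electrons leaves Co²⁺ with 9 − 2 = 7 d electrons.
Octahedral high-spin t₂g⁵ eg²: CFSE = -0.8 × 7320 = -5856 cm⁻¹.
Tetrahedral: e⁴ t₂³, CFSE = 4(−0.6) + 3(+0.4) = -1.2Δₜ = -1.2 × (4/9) × 7320 = -3904 cm⁻¹.
OSPE = -5856 − (-3904) = -1952 cm⁻¹.

-1952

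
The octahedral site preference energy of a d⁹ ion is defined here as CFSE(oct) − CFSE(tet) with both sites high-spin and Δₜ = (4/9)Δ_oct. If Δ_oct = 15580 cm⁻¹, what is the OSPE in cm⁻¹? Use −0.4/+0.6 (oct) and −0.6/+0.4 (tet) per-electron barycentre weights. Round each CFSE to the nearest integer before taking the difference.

In an octahedral site d⁹ (HS) is t2g^6 e_g^3, giving CFSE(oct) = -0.6Δ_oct = -9348 cm⁻¹.
Tetrahedral e^4 t2^5 gives -0.4Δₜ = -0.4 × (4/9) × 15580 = -2770 cm⁻¹.
OSPE = -9348 − (-2770) = -6578 cm⁻¹.

-6578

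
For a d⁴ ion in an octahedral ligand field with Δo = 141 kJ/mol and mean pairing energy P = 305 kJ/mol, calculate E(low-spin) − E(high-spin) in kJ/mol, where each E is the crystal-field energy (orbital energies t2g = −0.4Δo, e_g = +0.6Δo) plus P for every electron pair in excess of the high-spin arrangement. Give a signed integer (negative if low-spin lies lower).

164

High-spin d⁴ fills as t2g^3 e_g^1 with CFSE 3(−0.4) + 1(+0.6) = -0.6Δo = -85 kJ/mol.
Low-spin: t2g^4 e_g^0, orbital CFSE = -1.6Δo = -226 kJ/mol; plus 1 excess pair × P = +305 kJ/mol; total 79 kJ/mol.
The difference is 79 − (-85) = 164 kJ/mol, so high-spin lies lower.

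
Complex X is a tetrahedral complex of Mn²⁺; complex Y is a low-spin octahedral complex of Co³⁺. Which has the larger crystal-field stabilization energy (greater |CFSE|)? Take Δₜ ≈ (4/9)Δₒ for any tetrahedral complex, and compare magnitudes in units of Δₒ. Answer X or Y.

Y

X: Group 7 minus oxidation state +2 gives a d⁵ configuration for Mn²⁺; Tetrahedral fields are weak (Δₜ ≈ 4/9 Δₒ), so electrons fill high-spin; e^2 t2^3, CFSE = 0.0Δₜ ≈ 0.00Δₒ.
Y: Co is in group 9, so Co³⁺ is d⁶ (9 − 3 = 6); t₂g⁶ eg⁰, CFSE = -2.4Δₒ.
So Y has the larger |CFSE|.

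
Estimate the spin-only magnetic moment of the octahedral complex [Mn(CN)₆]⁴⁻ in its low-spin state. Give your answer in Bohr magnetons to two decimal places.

1.73 Bohr magnetons

Each CN⁻ contributes -1; 6 × (-1) = -6. With overall charge -4, Mn is in the +2 oxidation state.
Group 7 minus oxidation state +2 gives a d⁵ configuration for Mn²⁺.
Configuration: t2g^5 e_g^0 → 1 unpaired electron.
μ(spin-only) = √[1(1+2)] = √3 ≈ 1.73 Bohr magnetons.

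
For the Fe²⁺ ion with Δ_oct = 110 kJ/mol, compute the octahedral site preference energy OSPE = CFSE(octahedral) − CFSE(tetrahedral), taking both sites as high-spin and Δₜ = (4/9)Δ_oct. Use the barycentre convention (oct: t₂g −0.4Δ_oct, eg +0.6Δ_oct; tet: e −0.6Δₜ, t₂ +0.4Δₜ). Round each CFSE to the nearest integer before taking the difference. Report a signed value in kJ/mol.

Fe is in group 8, so Fe²⁺ is d⁶ (8 − 2 = 6).
Octahedral high-spin t₂g⁴ eg²: CFSE = -0.4 × 110 = -44 kJ/mol.
Tetrahedral e³ t₂³ gives -0.6Δₜ = -0.6 × (4/9) × 110 = -29 kJ/mol.
Subtracting, OSPE = -44 − (-29) = -15 kJ/mol.

-15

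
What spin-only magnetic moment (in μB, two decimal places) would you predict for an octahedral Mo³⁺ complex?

Mo³⁺: group 6, so d-count = 6 − 3 = 3.
Configuration: t₂g³ eg⁰ → 3 unpaired electrons.
μ(spin-only) = √[3(3+2)] = √15 ≈ 3.87 μB.

3.87 μB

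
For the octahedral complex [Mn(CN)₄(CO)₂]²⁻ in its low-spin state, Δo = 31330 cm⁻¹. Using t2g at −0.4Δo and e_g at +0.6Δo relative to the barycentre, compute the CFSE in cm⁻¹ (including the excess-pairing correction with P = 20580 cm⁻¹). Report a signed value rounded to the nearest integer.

Ligand charges: 4×(-1) from CN⁻ and 2×(+0) from CO sum to -4; with overall charge -2, Mn is +2.
Group 7 minus oxidation state +2 gives a d⁵ configuration for Mn²⁺.
Electron filling gives t2g^5 e_g^0.
CFSE(orbital) = 5×(-0.4Δo) + 0×(0.6Δo) = -2.0Δo; with Δo = 31330 cm⁻¹ that is -62660 cm⁻¹.
High-spin d⁵ would be t2g^3 e_g^2 with 0 pairs; low-spin has 2, so 2 excess pairs cost +2P = +41160 cm⁻¹.
Overall CFSE = -62660 + 41160 = -21500 cm⁻¹.

-21500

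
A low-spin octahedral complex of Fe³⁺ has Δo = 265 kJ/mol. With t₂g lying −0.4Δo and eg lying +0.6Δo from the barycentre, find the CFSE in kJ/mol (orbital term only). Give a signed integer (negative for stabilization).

-530

Group 8 minus oxidation state +3 gives a d⁵ configuration for Fe³⁺.
Configuration: t₂g⁵ eg⁰.
CFSE(orbital) = 5×(-0.4Δo) + 0×(0.6Δo) = -2.0Δo; with Δo = 265 kJ/mol that is -530 kJ/mol.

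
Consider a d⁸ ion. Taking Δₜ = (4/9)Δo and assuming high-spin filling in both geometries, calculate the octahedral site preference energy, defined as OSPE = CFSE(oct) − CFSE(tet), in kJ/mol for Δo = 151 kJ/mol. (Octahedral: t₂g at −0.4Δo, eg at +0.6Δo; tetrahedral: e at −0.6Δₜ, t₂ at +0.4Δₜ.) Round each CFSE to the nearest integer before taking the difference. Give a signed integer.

In an octahedral site d⁸ (HS) is t₂g⁶ eg², giving CFSE(oct) = -1.2Δo = -181 kJ/mol.
In a tetrahedral site the filling is e⁴ t₂⁴: CFSE(tet) = -0.8Δₜ = -0.8 × (4/9)(151) = -54 kJ/mol.
Subtracting, OSPE = -181 − (-54) = -127 kJ/mol.

-127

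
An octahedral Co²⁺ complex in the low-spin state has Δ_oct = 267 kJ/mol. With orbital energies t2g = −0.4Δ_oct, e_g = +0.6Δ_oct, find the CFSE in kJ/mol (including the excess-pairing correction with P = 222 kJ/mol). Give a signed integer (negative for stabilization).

Group 9 minus oxidation state +2 gives a d⁷ configuration for Co²⁺.
Configuration: t2g^6 e_g^1.
The orbital stabilization is -1.8Δ_oct = -1.8 × 267 = -481 kJ/mol.
High-spin d⁷ would be t2g^5 e_g^2 with 2 pairs; low-spin has 3, so 1 excess pair costs +1P = +222 kJ/mol.
Overall CFSE = -481 + 222 = -259 kJ/mol.

-259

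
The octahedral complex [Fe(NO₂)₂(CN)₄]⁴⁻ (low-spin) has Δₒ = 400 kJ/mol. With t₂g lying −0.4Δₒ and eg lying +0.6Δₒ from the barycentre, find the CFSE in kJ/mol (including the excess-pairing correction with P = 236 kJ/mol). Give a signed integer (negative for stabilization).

-488

Ligand charges: 2×(-1) from NO₂⁻ and 4×(-1) from CN⁻ sum to -6; with overall charge -4, Fe is +2.
Fe²⁺: group 8, so d-count = 8 − 2 = 6.
The d⁶ electrons fill as t₂g⁶ eg⁰.
Orbital CFSE = 6(-0.4) + 0(0.6) = -2.4Δₒ = -2.4 × 400 = -960 kJ/mol.
Pairing penalty: 3 pairs vs 1 in the high-spin reference → 2 extra × P = 472 kJ/mol.
Combining: -960 + 472 = -488 kJ/mol.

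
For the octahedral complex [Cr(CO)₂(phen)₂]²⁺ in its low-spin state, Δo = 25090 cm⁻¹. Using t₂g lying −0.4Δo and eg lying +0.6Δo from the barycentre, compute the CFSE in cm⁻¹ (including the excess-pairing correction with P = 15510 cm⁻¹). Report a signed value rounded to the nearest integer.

Ligand charges: 2×(+0) from CO and 2×(+0) from phen sum to +0; with overall charge +2, Cr is +2.
Group 6 minus oxidation state +2 gives a d⁴ configuration for Cr²⁺.
Electron filling gives t₂g⁴ eg⁰.
CFSE(orbital) = 4×(-0.4Δo) + 0×(0.6Δo) = -1.6Δo; with Δo = 25090 cm⁻¹ that is -40144 cm⁻¹.
High-spin d⁴ would be t₂g³ eg¹ with 0 pairs; low-spin has 1, so 1 excess pair costs +1P = +15510 cm⁻¹.
Net CFSE = -40144 + 15510 = -24634 cm⁻¹.

-24634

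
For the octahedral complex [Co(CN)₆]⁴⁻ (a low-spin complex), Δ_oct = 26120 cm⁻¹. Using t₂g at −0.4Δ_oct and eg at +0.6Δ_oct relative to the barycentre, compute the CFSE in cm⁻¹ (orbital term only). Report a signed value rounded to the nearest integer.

-47016

Each CN⁻ contributes -1; 6 × (-1) = -6. With overall charge -4, Co is in the +2 oxidation state.
Co is in group 9, so Co²⁺ is d⁷ (9 − 2 = 7).
Electron filling gives t₂g⁶ eg¹.
The orbital stabilization is -1.8Δ_oct = -1.8 × 26120 = -47016 cm⁻¹.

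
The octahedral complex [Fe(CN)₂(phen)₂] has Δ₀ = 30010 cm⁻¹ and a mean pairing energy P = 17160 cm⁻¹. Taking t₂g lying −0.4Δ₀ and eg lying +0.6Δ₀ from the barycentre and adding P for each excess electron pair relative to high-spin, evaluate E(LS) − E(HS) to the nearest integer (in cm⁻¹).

Ligand charges: 2×(-1) from CN⁻ and 2×(+0) from phen sum to -2; with overall charge +0, Fe is +2.
Fe sits in group 8; removing 2 electrons leaves Fe²⁺ with 8 − 2 = 6 d electrons.
High-spin d⁶ fills as t₂g⁴ eg² with CFSE 4(−0.4) + 2(+0.6) = -0.4Δ₀ = -12004 cm⁻¹.
Low-spin: t₂g⁶ eg⁰, orbital CFSE = -2.4Δ₀ = -72024 cm⁻¹; plus 2 excess pairs × P = +34320 cm⁻¹; total -37704 cm⁻¹.
E(LS) − E(HS) = -37704 − (-12004) = -25700 cm⁻¹.

-25700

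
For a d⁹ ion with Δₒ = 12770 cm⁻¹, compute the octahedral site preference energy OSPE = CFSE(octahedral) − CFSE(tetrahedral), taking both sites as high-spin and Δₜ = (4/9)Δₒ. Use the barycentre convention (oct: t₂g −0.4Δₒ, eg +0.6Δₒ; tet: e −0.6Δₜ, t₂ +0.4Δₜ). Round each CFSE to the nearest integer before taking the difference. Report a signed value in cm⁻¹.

-5392

Octahedral high-spin t2g^6 e_g^3: CFSE = -0.6 × 12770 = -7662 cm⁻¹.
Tetrahedral e^4 t2^5 gives -0.4Δₜ = -0.4 × (4/9) × 12770 = -2270 cm⁻¹.
OSPE = -7662 − (-2270) = -5392 cm⁻¹.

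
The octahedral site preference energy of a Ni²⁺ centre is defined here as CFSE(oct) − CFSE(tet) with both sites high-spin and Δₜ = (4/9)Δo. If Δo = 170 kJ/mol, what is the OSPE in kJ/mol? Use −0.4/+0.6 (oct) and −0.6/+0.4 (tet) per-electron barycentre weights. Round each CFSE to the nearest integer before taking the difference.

-144

Ni²⁺: group 10, so d-count = 10 − 2 = 8.
Octahedral (high-spin): t₂g⁶ eg², CFSE = 6(−0.4) + 2(+0.6) = -1.2Δo = -1.2 × 170 = -204 kJ/mol.
Tetrahedral e⁴ t₂⁴ gives -0.8Δₜ = -0.8 × (4/9) × 170 = -60 kJ/mol.
OSPE = CFSE(oct) − CFSE(tet) = -204 − (-60) = -144 kJ/mol.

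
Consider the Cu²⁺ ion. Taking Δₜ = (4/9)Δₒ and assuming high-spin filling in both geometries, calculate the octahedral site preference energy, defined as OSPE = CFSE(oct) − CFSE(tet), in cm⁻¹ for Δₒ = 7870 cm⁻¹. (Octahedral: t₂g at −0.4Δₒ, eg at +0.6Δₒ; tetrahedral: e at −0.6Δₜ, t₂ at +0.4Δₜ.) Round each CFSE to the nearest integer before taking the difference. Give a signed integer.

-3323

Cu sits in group 11; removing 2 electrons leaves Cu²⁺ with 11 − 2 = 9 d electrons.
Octahedral high-spin t₂g⁶ eg³: CFSE = -0.6 × 7870 = -4722 cm⁻¹.
In a tetrahedral site the filling is e⁴ t₂⁵: CFSE(tet) = -0.4Δₜ = -0.4 × (4/9)(7870) = -1399 cm⁻¹.
OSPE = CFSE(oct) − CFSE(tet) = -4722 − (-1399) = -3323 cm⁻¹.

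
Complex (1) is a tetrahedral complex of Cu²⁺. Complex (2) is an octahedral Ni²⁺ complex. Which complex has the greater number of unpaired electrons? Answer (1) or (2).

(1): Cu sits in group 11; removing 2 electrons leaves Cu²⁺ with 11 − 2 = 9 d electrons; Tetrahedral fields are weak (Δₜ ≈ 4/9 Δₒ), so electrons fill high-spin; e⁴ t₂⁵ → 1 unpaired.
(2): Ni²⁺: group 10, so d-count = 10 − 2 = 8; For octahedral d⁸ the high- and low-spin configurations coincide; t₂g⁶ eg² → 2 unpaired.
So (2) has more unpaired electrons.

(2)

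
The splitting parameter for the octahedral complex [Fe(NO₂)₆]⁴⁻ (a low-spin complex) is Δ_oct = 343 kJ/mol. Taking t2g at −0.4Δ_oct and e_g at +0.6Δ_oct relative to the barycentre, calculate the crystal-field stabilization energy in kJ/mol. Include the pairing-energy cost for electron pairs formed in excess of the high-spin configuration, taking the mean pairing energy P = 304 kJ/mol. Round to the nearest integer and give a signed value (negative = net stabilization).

Each NO₂⁻ contributes -1; 6 × (-1) = -6. With overall charge -4, Fe is in the +2 oxidation state.
Fe²⁺: group 8, so d-count = 8 − 2 = 6.
Configuration: t2g^6 e_g^0.
Orbital CFSE = 6(-0.4) + 0(0.6) = -2.4Δ_oct = -2.4 × 343 = -823 kJ/mol.
Relative to high-spin t2g^4 e_g^2 (1 paired), the low-spin configuration has 2 additional pairs, contributing +2 × 304 = +608 kJ/mol.
Combining: -823 + 608 = -215 kJ/mol.

-215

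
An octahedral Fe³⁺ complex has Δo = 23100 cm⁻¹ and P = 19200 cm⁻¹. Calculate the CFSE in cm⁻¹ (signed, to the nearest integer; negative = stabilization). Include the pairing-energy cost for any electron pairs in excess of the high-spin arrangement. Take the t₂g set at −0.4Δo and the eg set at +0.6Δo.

-7800

Fe³⁺: group 8, so d-count = 8 − 3 = 5.
Here Δo > P (23100 > 19200), so the low-spin state is favoured.
Configuration: t₂g⁵ eg⁰.
Orbital CFSE = -2.0Δo = -2.0 × 23100 = -46200 cm⁻¹.
Excess pairs vs high-spin: 2 − 0 = 2; pairing cost = +38400 cm⁻¹.
Net CFSE = -46200 + 38400 = -7800 cm⁻¹.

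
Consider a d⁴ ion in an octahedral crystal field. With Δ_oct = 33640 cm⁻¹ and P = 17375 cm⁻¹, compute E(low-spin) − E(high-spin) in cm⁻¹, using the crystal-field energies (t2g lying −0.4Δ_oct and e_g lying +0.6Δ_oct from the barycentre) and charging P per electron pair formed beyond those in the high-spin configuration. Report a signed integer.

-16265

High-spin d⁴ fills as t2g^3 e_g^1 with CFSE 3(−0.4) + 1(+0.6) = -0.6Δ_oct = -20184 cm⁻¹.
Low-spin: t2g^4 e_g^0, orbital CFSE = -1.6Δ_oct = -53824 cm⁻¹; plus 1 excess pair × P = +17375 cm⁻¹; total -36449 cm⁻¹.
Thus E(LS) − E(HS) = -16265 cm⁻¹.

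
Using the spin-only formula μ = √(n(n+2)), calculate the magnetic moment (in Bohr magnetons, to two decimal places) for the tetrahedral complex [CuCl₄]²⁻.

Each Cl⁻ contributes -1; 4 × (-1) = -4. With overall charge -2, Cu is in the +2 oxidation state.
Cu is in group 11, so Cu²⁺ is d⁹ (11 − 2 = 9).
Tetrahedral fields are weak (Δₜ ≈ 4/9 Δₒ), so electrons fill high-spin.
Configuration: e^4 t2^5 → 1 unpaired electron.
μ(spin-only) = √[1(1+2)] = √3 ≈ 1.73 Bohr magnetons.

1.73 Bohr magnetons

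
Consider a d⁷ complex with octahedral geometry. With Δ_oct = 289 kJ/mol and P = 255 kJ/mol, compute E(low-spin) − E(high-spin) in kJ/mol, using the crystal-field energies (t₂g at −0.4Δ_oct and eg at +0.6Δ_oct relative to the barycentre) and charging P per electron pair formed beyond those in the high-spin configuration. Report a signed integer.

High-spin d⁷ fills as t₂g⁵ eg² with CFSE 5(−0.4) + 2(+0.6) = -0.8Δ_oct = -231 kJ/mol.
Low-spin: t₂g⁶ eg¹, orbital CFSE = -1.8Δ_oct = -520 kJ/mol; plus 1 excess pair × P = +255 kJ/mol; total -265 kJ/mol.
E(LS) − E(HS) = -265 − (-231) = -34 kJ/mol.

-34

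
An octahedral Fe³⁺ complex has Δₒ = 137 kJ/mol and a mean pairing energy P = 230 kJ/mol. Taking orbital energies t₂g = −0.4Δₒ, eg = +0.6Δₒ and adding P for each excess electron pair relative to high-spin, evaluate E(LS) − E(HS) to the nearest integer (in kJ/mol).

Group 8 minus oxidation state +3 gives a d⁵ configuration for Fe³⁺.
In the high-spin limit (t₂g³ eg²) the orbital term is 0.0Δₒ = 0 kJ/mol, with no excess pairing.
Low-spin: t₂g⁵ eg⁰, orbital CFSE = -2.0Δₒ = -274 kJ/mol; plus 2 excess pairs × P = +460 kJ/mol; total 186 kJ/mol.
E(LS) − E(HS) = 186 − (0) = 186 kJ/mol.

186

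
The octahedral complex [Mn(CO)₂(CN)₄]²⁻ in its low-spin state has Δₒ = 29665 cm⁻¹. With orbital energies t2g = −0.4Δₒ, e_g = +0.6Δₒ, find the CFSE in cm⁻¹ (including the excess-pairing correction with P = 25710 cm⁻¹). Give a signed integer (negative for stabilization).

-7910

Ligand charges: 2×(+0) from CO and 4×(-1) from CN⁻ sum to -4; with overall charge -2, Mn is +2.
Group 7 minus oxidation state +2 gives a d⁵ configuration for Mn²⁺.
Configuration: t2g^5 e_g^0.
The orbital stabilization is -2.0Δₒ = -2.0 × 29665 = -59330 cm⁻¹.
Relative to high-spin t2g^3 e_g^2 (0 paired), the low-spin configuration has 2 additional pairs, contributing +2 × 25710 = +51420 cm⁻¹.
Net CFSE = -59330 + 51420 = -7910 cm⁻¹.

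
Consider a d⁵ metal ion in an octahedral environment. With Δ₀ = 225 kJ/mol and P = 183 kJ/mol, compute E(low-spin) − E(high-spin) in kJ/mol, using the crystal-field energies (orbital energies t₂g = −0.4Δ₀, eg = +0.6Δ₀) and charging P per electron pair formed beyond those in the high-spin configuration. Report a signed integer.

-84

High-spin: t₂g³ eg², CFSE = 0.0Δ₀ = 0 kJ/mol.
Low-spin t₂g⁵ eg⁰ gives -2.0Δ₀ = -450 kJ/mol, but forming 2 extra pairs costs 2P = 366 kJ/mol, so E(LS) = -450 + 366 = -84 kJ/mol.
The difference is -84 − (0) = -84 kJ/mol, so low-spin lies lower.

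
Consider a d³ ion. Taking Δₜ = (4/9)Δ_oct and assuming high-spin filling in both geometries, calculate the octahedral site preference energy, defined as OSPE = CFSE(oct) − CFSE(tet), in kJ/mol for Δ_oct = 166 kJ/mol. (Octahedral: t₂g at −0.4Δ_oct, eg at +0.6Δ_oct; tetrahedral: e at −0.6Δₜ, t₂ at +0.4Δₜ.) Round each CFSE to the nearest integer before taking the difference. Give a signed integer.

Octahedral (high-spin): t₂g³ eg⁰, CFSE = 3(−0.4) + 0(+0.6) = -1.2Δ_oct = -1.2 × 166 = -199 kJ/mol.
In a tetrahedral site the filling is e² t₂¹: CFSE(tet) = -0.8Δₜ = -0.8 × (4/9)(166) = -59 kJ/mol.
OSPE = -199 − (-59) = -140 kJ/mol.

-140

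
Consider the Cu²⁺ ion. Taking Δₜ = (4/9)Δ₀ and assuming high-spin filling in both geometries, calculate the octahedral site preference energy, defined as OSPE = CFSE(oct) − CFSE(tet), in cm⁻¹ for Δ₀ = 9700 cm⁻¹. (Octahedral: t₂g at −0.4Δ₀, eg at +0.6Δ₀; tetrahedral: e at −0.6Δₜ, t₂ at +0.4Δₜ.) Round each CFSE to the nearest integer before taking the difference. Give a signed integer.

-4096

Cu sits in group 11; removing 2 electrons leaves Cu²⁺ with 11 − 2 = 9 d electrons.
In an octahedral site d⁹ (HS) is t2g^6 e_g^3, giving CFSE(oct) = -0.6Δ₀ = -5820 cm⁻¹.
In a tetrahedral site the filling is e^4 t2^5: CFSE(tet) = -0.4Δₜ = -0.4 × (4/9)(9700) = -1724 cm⁻¹.
Subtracting, OSPE = -5820 − (-1724) = -4096 cm⁻¹.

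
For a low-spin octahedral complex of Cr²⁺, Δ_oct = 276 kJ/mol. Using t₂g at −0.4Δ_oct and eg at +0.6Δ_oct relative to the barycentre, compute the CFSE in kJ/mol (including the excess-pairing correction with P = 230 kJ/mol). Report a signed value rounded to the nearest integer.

-212

Cr is in group 6, so Cr²⁺ is d⁴ (6 − 2 = 4).
The d⁴ electrons fill as t₂g⁴ eg⁰.
Orbital CFSE = 4(-0.4) + 0(0.6) = -1.6Δ_oct = -1.6 × 276 = -442 kJ/mol.
Pairing penalty: 1 pair vs 0 in the high-spin reference → 1 extra × P = 230 kJ/mol.
Net CFSE = -442 + 230 = -212 kJ/mol.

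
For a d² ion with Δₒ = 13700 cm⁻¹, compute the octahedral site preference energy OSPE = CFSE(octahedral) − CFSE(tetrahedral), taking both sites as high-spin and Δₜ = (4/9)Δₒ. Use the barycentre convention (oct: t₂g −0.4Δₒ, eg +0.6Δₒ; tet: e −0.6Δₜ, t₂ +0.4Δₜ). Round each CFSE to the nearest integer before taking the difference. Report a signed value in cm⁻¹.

-3653

Octahedral (high-spin): t₂g² eg⁰, CFSE = 2(−0.4) + 0(+0.6) = -0.8Δₒ = -0.8 × 13700 = -10960 cm⁻¹.
In a tetrahedral site the filling is e² t₂⁰: CFSE(tet) = -1.2Δₜ = -1.2 × (4/9)(13700) = -7307 cm⁻¹.
OSPE = CFSE(oct) − CFSE(tet) = -10960 − (-7307) = -3653 cm⁻¹.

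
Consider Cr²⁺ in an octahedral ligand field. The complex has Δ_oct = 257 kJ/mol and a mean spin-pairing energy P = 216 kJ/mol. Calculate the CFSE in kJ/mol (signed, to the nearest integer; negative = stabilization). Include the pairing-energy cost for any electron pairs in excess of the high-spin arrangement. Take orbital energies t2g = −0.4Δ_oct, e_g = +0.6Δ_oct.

-195

Cr²⁺: group 6, so d-count = 6 − 2 = 4.
With Δ_oct > P the complex is low-spin.
That gives t2g^4 e_g^0.
Orbital CFSE = -1.6Δ_oct = -1.6 × 257 = -411 kJ/mol.
Excess pairs vs high-spin: 1 − 0 = 1; pairing cost = +216 kJ/mol.
Net CFSE = -411 + 216 = -195 kJ/mol.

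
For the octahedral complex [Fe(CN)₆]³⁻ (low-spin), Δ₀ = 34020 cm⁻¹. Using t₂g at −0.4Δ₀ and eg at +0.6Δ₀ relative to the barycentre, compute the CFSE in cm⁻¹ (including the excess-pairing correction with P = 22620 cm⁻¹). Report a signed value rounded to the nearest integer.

-22800

Each CN⁻ contributes -1; 6 × (-1) = -6. With overall charge -3, Fe is in the +3 oxidation state.
Fe is in group 8, so Fe³⁺ is d⁵ (8 − 3 = 5).
The d⁵ electrons fill as t₂g⁵ eg⁰.
CFSE(orbital) = 5×(-0.4Δ₀) + 0×(0.6Δ₀) = -2.0Δ₀; with Δ₀ = 34020 cm⁻¹ that is -68040 cm⁻¹.
Relative to high-spin t₂g³ eg² (0 paired), the low-spin configuration has 2 additional pairs, contributing +2 × 22620 = +45240 cm⁻¹.
Net CFSE = -68040 + 45240 = -22800 cm⁻¹.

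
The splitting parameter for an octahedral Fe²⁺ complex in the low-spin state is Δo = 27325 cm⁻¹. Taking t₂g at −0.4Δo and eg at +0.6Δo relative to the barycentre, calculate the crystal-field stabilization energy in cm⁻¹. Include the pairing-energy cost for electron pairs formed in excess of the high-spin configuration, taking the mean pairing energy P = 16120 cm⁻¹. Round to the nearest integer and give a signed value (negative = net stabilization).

-33340

Group 8 minus oxidation state +2 gives a d⁶ configuration for Fe²⁺.
The d⁶ electrons fill as t₂g⁶ eg⁰.
Orbital CFSE = 6(-0.4) + 0(0.6) = -2.4Δo = -2.4 × 27325 = -65580 cm⁻¹.
Pairing penalty: 3 pairs vs 1 in the high-spin reference → 2 extra × P = 32240 cm⁻¹.
Net CFSE = -65580 + 32240 = -33340 cm⁻¹.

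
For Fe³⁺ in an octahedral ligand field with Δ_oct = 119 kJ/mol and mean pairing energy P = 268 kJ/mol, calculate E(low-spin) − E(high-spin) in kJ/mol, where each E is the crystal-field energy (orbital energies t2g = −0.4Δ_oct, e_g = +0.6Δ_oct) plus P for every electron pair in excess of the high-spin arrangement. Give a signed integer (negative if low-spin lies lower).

Fe is in group 8, so Fe³⁺ is d⁵ (8 − 3 = 5).
High-spin d⁵ fills as t2g^3 e_g^2 with CFSE 3(−0.4) + 2(+0.6) = 0.0Δ_oct = 0 kJ/mol.
Low-spin t2g^5 e_g^0 gives -2.0Δ_oct = -238 kJ/mol, but forming 2 extra pairs costs 2P = 536 kJ/mol, so E(LS) = -238 + 536 = 298 kJ/mol.
The difference is 298 − (0) = 298 kJ/mol, so high-spin lies lower.

298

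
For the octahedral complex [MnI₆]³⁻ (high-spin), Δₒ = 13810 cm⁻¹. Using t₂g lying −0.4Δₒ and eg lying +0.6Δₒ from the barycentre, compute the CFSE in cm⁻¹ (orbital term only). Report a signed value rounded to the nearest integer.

-8286

Each I⁻ contributes -1; 6 × (-1) = -6. With overall charge -3, Mn is in the +3 oxidation state.
Group 7 minus oxidation state +3 gives a d⁴ configuration for Mn³⁺.
Electron filling gives t₂g³ eg¹.
The orbital stabilization is -0.6Δₒ = -0.6 × 13810 = -8286 cm⁻¹.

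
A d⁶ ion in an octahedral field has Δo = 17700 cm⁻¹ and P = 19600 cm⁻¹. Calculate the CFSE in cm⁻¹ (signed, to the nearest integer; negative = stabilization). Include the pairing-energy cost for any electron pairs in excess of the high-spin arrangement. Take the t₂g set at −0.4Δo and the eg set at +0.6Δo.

Δo < P, so pairing is avoided: the ground state is high-spin.
Filling d⁶ accordingly: t₂g⁴ eg².
Orbital CFSE = -0.4Δo = -0.4 × 17700 = -7080 cm⁻¹.
High-spin has no excess pairs, so no pairing correction applies.

-7080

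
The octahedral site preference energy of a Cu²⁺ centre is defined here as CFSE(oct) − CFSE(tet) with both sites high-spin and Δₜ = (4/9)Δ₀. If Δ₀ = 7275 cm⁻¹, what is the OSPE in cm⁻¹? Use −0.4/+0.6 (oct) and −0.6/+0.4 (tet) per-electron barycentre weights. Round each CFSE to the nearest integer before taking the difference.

-3072

Cu sits in group 11; removing 2 electrons leaves Cu²⁺ with 11 − 2 = 9 d electrons.
Octahedral (high-spin): t₂g⁶ eg³, CFSE = 6(−0.4) + 3(+0.6) = -0.6Δ₀ = -0.6 × 7275 = -4365 cm⁻¹.
Tetrahedral: e⁴ t₂⁵, CFSE = 4(−0.6) + 5(+0.4) = -0.4Δₜ = -0.4 × (4/9) × 7275 = -1293 cm⁻¹.
Subtracting, OSPE = -4365 − (-1293) = -3072 cm⁻¹.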